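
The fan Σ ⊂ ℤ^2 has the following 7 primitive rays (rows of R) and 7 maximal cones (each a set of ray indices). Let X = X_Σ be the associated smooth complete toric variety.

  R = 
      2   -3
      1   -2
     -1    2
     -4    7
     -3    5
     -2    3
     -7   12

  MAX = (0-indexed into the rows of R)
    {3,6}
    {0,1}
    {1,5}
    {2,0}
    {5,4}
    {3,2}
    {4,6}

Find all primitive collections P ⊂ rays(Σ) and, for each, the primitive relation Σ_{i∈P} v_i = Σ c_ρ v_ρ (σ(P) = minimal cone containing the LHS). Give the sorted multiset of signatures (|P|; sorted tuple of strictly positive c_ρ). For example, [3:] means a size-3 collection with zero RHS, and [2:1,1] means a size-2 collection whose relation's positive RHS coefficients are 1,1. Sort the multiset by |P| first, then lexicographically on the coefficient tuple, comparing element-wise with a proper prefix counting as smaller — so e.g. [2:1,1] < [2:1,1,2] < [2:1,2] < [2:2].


Σ has 14 primitive collections:

  P={0,5}:  v_{0} + v_{5} = 0 — sig = [2:]
  P={1,2}:  v_{1} + v_{2} = 0 — sig = [2:]
  P={0,4}:  v_{0} + v_{4} = v_{2} — sig = [2:1]
  P={1,3}:  v_{1} + v_{3} = v_{4} — sig = [2:1]
  P={1,4}:  v_{1} + v_{4} = v_{5} — sig = [2:1]
  P={2,4}:  v_{2} + v_{4} = v_{3} — sig = [2:1]
  P={2,5}:  v_{2} + v_{5} = v_{4} — sig = [2:1]
  P={3,4}:  v_{3} + v_{4} = v_{6} — sig = [2:1]
  P={0,6}:  v_{0} + v_{6} = v_{2} + v_{3} — sig = [2:1,1]
  P={0,3}:  v_{0} + v_{3} = 2·v_{2} — sig = [2:2]
  P={1,6}:  v_{1} + v_{6} = 2·v_{4} — sig = [2:2]
  P={2,6}:  v_{2} + v_{6} = 2·v_{3} — sig = [2:2]
  P={3,5}:  v_{3} + v_{5} = 2·v_{4} — sig = [2:2]
  P={5,6}:  v_{5} + v_{6} = 3·v_{4} — sig = [2:3]

Signatures (|P|; sorted positive RHS coefficients), sorted:
    [2:]
    [2:]
    [2:1]
    [2:1]
    [2:1]
    [2:1]
    [2:1]
    [2:1]
    [2:1,1]
    [2:2]
    [2:2]
    [2:2]
    [2:2]
    [2:3]


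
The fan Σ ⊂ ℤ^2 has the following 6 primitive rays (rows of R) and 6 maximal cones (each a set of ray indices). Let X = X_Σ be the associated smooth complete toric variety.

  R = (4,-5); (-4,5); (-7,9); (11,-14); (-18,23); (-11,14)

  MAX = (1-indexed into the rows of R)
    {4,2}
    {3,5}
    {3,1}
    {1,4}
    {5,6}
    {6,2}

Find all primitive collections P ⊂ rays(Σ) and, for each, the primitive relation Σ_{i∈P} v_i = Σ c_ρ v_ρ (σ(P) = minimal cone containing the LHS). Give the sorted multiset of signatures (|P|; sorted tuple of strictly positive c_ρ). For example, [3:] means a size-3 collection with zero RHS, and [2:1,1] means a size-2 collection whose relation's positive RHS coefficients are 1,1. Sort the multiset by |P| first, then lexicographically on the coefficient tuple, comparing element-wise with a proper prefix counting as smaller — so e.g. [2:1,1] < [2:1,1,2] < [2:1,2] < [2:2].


Minimal non-faces — 9 found among 6 rays, 6 max cones:

  {1,2}:  v_{1} + v_{2} = 0  ⟹  sig = [2:]
  {4,6}:  v_{4} + v_{6} = 0  ⟹  sig = [2:]
  {1,6}:  v_{1} + v_{6} = v_{3}  ⟹  sig = [2:1]
  {2,3}:  v_{2} + v_{3} = v_{6}  ⟹  sig = [2:1]
  {3,4}:  v_{3} + v_{4} = v_{1}  ⟹  sig = [2:1]
  {3,6}:  v_{3} + v_{6} = v_{5}  ⟹  sig = [2:1]
  {4,5}:  v_{4} + v_{5} = v_{3}  ⟹  sig = [2:1]
  {1,5}:  v_{1} + v_{5} = 2·v_{3}  ⟹  sig = [2:2]
  {2,5}:  v_{2} + v_{5} = 2·v_{6}  ⟹  sig = [2:2]

Signatures (|P|; sorted positive RHS coefficients), sorted:
    |P|=2: 9 collections, coeffs (), (), (1), (1), (1), (1), (1), (2), (2)


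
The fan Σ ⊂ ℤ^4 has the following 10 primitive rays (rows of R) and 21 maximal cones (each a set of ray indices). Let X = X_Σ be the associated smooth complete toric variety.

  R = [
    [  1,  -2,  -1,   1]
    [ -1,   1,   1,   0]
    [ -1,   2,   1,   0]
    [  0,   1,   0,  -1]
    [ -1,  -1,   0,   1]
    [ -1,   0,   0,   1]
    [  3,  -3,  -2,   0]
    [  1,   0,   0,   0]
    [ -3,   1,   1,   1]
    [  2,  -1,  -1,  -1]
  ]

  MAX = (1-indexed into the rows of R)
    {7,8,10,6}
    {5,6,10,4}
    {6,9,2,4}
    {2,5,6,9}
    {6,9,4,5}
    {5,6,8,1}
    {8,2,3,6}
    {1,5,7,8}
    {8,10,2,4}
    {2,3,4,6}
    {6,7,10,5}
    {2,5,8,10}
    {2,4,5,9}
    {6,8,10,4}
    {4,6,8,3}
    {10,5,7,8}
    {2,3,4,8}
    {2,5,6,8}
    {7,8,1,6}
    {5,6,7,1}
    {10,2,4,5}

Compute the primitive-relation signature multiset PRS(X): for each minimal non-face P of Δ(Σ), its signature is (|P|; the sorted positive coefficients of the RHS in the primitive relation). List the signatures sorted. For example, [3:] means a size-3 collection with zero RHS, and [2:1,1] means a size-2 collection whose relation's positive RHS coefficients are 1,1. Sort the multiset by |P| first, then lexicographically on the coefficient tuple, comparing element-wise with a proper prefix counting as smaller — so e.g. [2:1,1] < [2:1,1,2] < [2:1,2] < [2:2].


The 20 primitive collections of Σ (r=10, n=4):

  P = {1,10}:  v_{1} + v_{10} = v_{7}  ⟹  sig = [2:1]
  P = {1,2}:  v_{1} + v_{2} = v_{5} + v_{8}  ⟹  sig = [2:1,1]
  P = {1,3}:  v_{1} + v_{3} = v_{6} + v_{8}  ⟹  sig = [2:1,1]
  P = {1,4}:  v_{1} + v_{4} = v_{6} + v_{10}  ⟹  sig = [2:1,1]
  P = {1,9}:  v_{1} + v_{9} = v_{5} + v_{6}  ⟹  sig = [2:1,1]
  P = {3,5}:  v_{3} + v_{5} = v_{2} + v_{6}  ⟹  sig = [2:1,1]
  P = {3,10}:  v_{3} + v_{10} = v_{4} + v_{8}  ⟹  sig = [2:1,1]
  P = {8,9}:  v_{8} + v_{9} = v_{2} + v_{6}  ⟹  sig = [2:1,1]
  P = {9,10}:  v_{9} + v_{10} = v_{4} + v_{5}  ⟹  sig = [2:1,1]
  P = {2,7}:  v_{2} + v_{7} = v_{5} + v_{8} + v_{10}  ⟹  sig = [2:1,1,1]
  P = {3,7}:  v_{3} + v_{7} = v_{6} + v_{8} + v_{10}  ⟹  sig = [2:1,1,1]
  P = {7,9}:  v_{7} + v_{9} = v_{5} + v_{6} + v_{10}  ⟹  sig = [2:1,1,1]
  P = {4,7}:  v_{4} + v_{7} = v_{6} + 2·v_{10}  ⟹  sig = [2:1,2]
  P = {3,9}:  v_{3} + v_{9} = 2·v_{2} + v_{4} + 2·v_{6}  ⟹  sig = [2:1,2,2]
  P = {2,6,10}:  v_{2} + v_{6} + v_{10} = 0  ⟹  sig = [3:]
  P = {4,5,8}:  v_{4} + v_{5} + v_{8} = 0  ⟹  sig = [3:]
  P = {2,4,5,6}:  v_{2} + v_{4} + v_{5} + v_{6} = v_{9}  ⟹  sig = [4:1]
  P = {2,4,6,8}:  v_{2} + v_{4} + v_{6} + v_{8} = v_{3}  ⟹  sig = [4:1]
  P = {5,6,8,10}:  v_{5} + v_{6} + v_{8} + v_{10} = v_{1}  ⟹  sig = [4:1]
  P = {5,6,7,8}:  v_{5} + v_{6} + v_{7} + v_{8} = 2·v_{1}  ⟹  sig = [4:2]

Sorted signature multiset PRS(X):
{ [2:1],  [2:1,1] ×8,  [2:1,1,1] ×3,  [2:1,2],  [2:1,2,2],  [3:] ×2,  [4:1] ×3,  [4:2] }


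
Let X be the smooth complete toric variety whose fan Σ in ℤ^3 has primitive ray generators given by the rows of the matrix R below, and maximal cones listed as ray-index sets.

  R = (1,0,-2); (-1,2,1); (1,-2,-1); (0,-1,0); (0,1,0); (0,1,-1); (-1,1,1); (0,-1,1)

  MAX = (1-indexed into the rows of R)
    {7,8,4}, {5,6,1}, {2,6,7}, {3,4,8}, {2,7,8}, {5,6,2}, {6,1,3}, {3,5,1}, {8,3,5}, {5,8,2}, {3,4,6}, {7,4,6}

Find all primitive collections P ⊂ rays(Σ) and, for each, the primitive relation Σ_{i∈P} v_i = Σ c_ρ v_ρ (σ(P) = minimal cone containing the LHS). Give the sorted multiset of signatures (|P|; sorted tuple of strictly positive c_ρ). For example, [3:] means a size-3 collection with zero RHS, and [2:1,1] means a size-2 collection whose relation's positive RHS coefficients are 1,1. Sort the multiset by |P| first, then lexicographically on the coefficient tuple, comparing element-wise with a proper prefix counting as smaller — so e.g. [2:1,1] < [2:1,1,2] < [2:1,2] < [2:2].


|primitive collections| = 11. Relations:

  • {2,3}:  v_{2} + v_{3} = 0  ⇒ sig = [2:]
  • {4,5}:  v_{4} + v_{5} = 0  ⇒ sig = [2:]
  • {6,8}:  v_{6} + v_{8} = 0  ⇒ sig = [2:]
  • {1,7}:  v_{1} + v_{7} = v_{6}  ⇒ sig = [2:1]
  • {2,4}:  v_{2} + v_{4} = v_{7}  ⇒ sig = [2:1]
  • {3,7}:  v_{3} + v_{7} = v_{4}  ⇒ sig = [2:1]
  • {5,7}:  v_{5} + v_{7} = v_{2}  ⇒ sig = [2:1]
  • {1,2}:  v_{1} + v_{2} = v_{5} + v_{6}  ⇒ sig = [2:1,1]
  • {1,4}:  v_{1} + v_{4} = v_{3} + v_{6}  ⇒ sig = [2:1,1]
  • {1,8}:  v_{1} + v_{8} = v_{3} + v_{5}  ⇒ sig = [2:1,1]
  • {3,5,6}:  v_{3} + v_{5} + v_{6} = v_{1}  ⇒ sig = [3:1]

Sorted signature multiset PRS(X):
    [2:]
    [2:]
    [2:]
    [2:1]
    [2:1]
    [2:1]
    [2:1]
    [2:1,1]
    [2:1,1]
    [2:1,1]
    [3:1]


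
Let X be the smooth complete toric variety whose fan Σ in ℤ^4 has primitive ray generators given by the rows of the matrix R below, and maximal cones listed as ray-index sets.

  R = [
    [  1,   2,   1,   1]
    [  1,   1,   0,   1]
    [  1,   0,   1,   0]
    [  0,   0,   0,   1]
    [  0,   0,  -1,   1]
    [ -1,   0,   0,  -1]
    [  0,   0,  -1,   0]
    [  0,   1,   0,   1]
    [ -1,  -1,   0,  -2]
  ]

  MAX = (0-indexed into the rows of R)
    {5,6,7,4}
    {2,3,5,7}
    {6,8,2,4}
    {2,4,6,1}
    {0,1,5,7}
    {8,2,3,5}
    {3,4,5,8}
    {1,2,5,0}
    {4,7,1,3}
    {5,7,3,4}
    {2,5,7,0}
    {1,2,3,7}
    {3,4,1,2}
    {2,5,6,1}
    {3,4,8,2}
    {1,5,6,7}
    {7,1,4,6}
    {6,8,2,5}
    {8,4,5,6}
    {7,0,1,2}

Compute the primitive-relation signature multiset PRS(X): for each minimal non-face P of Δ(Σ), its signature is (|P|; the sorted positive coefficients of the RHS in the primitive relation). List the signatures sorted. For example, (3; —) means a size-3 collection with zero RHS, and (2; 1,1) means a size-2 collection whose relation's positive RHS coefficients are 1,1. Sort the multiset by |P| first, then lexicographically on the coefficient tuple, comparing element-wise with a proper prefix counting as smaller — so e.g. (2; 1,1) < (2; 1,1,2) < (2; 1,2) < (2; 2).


Σ has 13 primitive collections:

  P={3,6}:  v_{3} + v_{6} = v_{4}  so sig = (2; 1)
  P={7,8}:  v_{7} + v_{8} = v_{5}  so sig = (2; 1)
  P={0,4}:  v_{0} + v_{4} = v_{1} + v_{7}  so sig = (2; 1,1)
  P={1,8}:  v_{1} + v_{8} = v_{2} + v_{5} + v_{6}  so sig = (2; 1,1,1)
  P={0,8}:  v_{0} + v_{8} = v_{1} + v_{2} + 2·v_{5}  so sig = (2; 1,1,2)
  P={0,3}:  v_{0} + v_{3} = v_{2} + 2·v_{7}  so sig = (2; 1,2)
  P={0,6}:  v_{0} + v_{6} = 2·v_{1} + v_{5}  so sig = (2; 1,2)
  P={2,4,5}:  v_{2} + v_{4} + v_{5} = 0  so sig = (3; —)
  P={1,3,5}:  v_{1} + v_{3} + v_{5} = v_{7}  so sig = (3; 1)
  P={2,6,7}:  v_{2} + v_{6} + v_{7} = v_{1}  so sig = (3; 1)
  P={1,4,5}:  v_{1} + v_{4} + v_{5} = v_{6} + v_{7}  so sig = (3; 1,1)
  P={2,4,7}:  v_{2} + v_{4} + v_{7} = v_{1} + v_{3}  so sig = (3; 1,1)
  P={1,2,5,7}:  v_{1} + v_{2} + v_{5} + v_{7} = v_{0}  so sig = (4; 1)

so the primitive-relation signature multiset is
    |P|=2: 7 collections, coeffs (1), (1), (1,1), (1,1,1), (1,1,2), (1,2), (1,2)
    |P|=3: 5 collections, coeffs (), (1), (1), (1,1), (1,1)
    |P|=4: 1 collection, coeffs (1)


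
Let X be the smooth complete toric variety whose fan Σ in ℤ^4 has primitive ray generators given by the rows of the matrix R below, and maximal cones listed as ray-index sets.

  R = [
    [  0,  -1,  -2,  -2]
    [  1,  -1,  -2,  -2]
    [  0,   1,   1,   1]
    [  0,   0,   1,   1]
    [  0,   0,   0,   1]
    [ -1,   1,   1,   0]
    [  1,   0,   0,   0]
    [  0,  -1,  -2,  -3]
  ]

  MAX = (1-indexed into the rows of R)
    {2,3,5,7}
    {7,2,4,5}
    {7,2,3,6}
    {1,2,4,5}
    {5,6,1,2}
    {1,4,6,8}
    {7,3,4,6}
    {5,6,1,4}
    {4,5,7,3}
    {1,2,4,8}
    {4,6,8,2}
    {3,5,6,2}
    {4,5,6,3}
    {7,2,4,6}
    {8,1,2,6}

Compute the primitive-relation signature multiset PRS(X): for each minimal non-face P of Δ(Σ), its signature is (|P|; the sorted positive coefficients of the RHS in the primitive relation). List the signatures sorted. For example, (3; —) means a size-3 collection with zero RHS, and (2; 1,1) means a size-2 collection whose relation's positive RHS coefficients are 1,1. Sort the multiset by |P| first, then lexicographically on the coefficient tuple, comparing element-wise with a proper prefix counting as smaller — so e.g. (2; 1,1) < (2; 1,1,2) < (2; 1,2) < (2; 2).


Minimal non-faces — 9 found among 8 rays, 15 max cones:

  P={1,7}:  v_{1} + v_{7} = v_{2} ; sig = (2; 1)
  P={5,8}:  v_{5} + v_{8} = v_{1} ; sig = (2; 1)
  P={3,8}:  v_{3} + v_{8} = v_{2} + v_{6} ; sig = (2; 1,1)
  P={1,3}:  v_{1} + v_{3} = v_{2} + v_{5} + v_{6} ; sig = (2; 1,1,1)
  P={7,8}:  v_{7} + v_{8} = 2·v_{2} + v_{4} + v_{6} ; sig = (2; 1,1,2)
  P={2,3,4}:  v_{2} + v_{3} + v_{4} = v_{7} ; sig = (3; 1)
  P={5,6,7}:  v_{5} + v_{6} + v_{7} = v_{3} ; sig = (3; 1)
  P={2,4,5,6}:  v_{2} + v_{4} + v_{5} + v_{6} = 0 ; sig = (4; —)
  P={1,2,4,6}:  v_{1} + v_{2} + v_{4} + v_{6} = v_{8} ; sig = (4; 1)

so the primitive-relation signature multiset is
[(2; 1), (2; 1), (2; 1,1), (2; 1,1,1), (2; 1,1,2), (3; 1), (3; 1), (4; —), (4; 1)]


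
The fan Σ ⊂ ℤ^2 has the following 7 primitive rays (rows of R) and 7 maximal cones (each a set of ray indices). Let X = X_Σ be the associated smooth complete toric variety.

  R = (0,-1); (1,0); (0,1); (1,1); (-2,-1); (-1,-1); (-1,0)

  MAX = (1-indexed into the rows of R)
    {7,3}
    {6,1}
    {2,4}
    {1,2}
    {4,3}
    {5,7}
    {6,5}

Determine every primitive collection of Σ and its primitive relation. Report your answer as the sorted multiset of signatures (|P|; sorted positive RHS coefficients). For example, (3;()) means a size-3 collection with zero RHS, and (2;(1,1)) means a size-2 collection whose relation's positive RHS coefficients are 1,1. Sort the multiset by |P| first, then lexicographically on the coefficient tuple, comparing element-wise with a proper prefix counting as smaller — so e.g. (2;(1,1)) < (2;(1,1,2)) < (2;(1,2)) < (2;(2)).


The 14 primitive collections of Σ (r=7, n=2):

  P = {1,3}:  v_{1} + v_{3} = 0  →  sig = (2;())
  P = {2,7}:  v_{2} + v_{7} = 0  →  sig = (2;())
  P = {4,6}:  v_{4} + v_{6} = 0  →  sig = (2;())
  P = {1,4}:  v_{1} + v_{4} = v_{2}  →  sig = (2;(1))
  P = {1,7}:  v_{1} + v_{7} = v_{6}  →  sig = (2;(1))
  P = {2,3}:  v_{2} + v_{3} = v_{4}  →  sig = (2;(1))
  P = {2,5}:  v_{2} + v_{5} = v_{6}  →  sig = (2;(1))
  P = {2,6}:  v_{2} + v_{6} = v_{1}  →  sig = (2;(1))
  P = {3,6}:  v_{3} + v_{6} = v_{7}  →  sig = (2;(1))
  P = {4,5}:  v_{4} + v_{5} = v_{7}  →  sig = (2;(1))
  P = {4,7}:  v_{4} + v_{7} = v_{3}  →  sig = (2;(1))
  P = {6,7}:  v_{6} + v_{7} = v_{5}  →  sig = (2;(1))
  P = {1,5}:  v_{1} + v_{5} = 2·v_{6}  →  sig = (2;(2))
  P = {3,5}:  v_{3} + v_{5} = 2·v_{7}  →  sig = (2;(2))

Hence PRS(X_Σ) =
    (2;())
    (2;())
    (2;())
    (2;(1))
    (2;(1))
    (2;(1))
    (2;(1))
    (2;(1))
    (2;(1))
    (2;(1))
    (2;(1))
    (2;(1))
    (2;(2))
    (2;(2))


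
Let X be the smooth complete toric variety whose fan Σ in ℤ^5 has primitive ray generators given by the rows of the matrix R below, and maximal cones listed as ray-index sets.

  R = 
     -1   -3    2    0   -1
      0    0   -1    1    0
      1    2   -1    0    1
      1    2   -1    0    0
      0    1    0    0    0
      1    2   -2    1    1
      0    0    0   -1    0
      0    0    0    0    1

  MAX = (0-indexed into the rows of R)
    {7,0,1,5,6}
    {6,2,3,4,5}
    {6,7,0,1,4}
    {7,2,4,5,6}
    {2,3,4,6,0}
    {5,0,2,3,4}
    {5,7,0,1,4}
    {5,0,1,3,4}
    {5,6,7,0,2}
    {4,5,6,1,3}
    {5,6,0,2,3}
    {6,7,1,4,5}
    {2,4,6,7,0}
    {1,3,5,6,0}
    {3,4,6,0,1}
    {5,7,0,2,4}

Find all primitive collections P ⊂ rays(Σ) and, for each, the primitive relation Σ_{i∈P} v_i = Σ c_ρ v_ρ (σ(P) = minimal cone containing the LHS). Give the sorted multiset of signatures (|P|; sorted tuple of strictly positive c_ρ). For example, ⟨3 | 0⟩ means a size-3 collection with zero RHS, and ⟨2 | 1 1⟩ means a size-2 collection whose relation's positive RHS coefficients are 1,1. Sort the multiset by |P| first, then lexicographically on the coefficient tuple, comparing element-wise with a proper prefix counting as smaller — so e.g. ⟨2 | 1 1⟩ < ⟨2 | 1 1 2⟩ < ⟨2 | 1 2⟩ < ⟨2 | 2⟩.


3 minimal non-faces of Δ(Σ) (on 8 rays):

  P={1,2}:  v_{1} + v_{2} = v_{5}  →  sig = ⟨2 | 1⟩
  P={3,7}:  v_{3} + v_{7} = v_{2}  →  sig = ⟨2 | 1⟩
  P={0,4,5,6}:  v_{0} + v_{4} + v_{5} + v_{6} = 0  →  sig = ⟨4 | 0⟩

Signatures (|P|; sorted positive RHS coefficients), sorted:
[⟨2 | 1⟩, ⟨2 | 1⟩, ⟨4 | 0⟩]


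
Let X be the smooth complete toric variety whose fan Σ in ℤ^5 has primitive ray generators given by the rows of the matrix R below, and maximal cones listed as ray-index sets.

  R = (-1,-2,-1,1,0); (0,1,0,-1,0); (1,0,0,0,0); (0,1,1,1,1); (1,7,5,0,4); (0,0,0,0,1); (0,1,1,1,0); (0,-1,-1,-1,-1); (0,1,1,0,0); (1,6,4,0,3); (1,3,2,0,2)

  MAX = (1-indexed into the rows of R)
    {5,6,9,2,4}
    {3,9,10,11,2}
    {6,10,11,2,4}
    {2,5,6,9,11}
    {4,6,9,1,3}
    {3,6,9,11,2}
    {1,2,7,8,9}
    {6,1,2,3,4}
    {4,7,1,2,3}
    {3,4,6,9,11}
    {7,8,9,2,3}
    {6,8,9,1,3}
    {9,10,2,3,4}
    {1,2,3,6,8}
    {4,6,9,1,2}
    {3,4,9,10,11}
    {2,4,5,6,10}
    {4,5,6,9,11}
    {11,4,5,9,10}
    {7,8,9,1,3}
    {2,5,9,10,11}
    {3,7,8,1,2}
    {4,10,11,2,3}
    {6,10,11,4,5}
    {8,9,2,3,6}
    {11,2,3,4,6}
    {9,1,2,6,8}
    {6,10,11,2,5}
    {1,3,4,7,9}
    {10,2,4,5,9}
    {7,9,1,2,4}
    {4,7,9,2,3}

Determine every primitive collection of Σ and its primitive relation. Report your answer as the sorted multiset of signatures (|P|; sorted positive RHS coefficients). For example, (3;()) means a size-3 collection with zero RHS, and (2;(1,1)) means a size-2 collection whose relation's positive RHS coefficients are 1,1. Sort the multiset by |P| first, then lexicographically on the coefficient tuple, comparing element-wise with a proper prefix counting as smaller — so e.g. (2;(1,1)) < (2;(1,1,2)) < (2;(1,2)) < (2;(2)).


Δ(Σ) — 11 vertices, 18 min non-faces:

  • {4,8}:  v_{4} + v_{8} = 0 ; sig = (2;())
  • {6,7}:  v_{6} + v_{7} = v_{4} ; sig = (2;(1))
  • {1,11}:  v_{1} + v_{11} = v_{4} + v_{6} ; sig = (2;(1,1))
  • {5,7}:  v_{5} + v_{7} = v_{4} + v_{9} + v_{10} ; sig = (2;(1,1,1))
  • {8,10}:  v_{8} + v_{10} = v_{2} + v_{9} + v_{11} ; sig = (2;(1,1,1))
  • {8,11}:  v_{8} + v_{11} = v_{2} + v_{3} + v_{6} + v_{9} ; sig = (2;(1,1,1,1))
  • {1,10}:  v_{1} + v_{10} = v_{2} + 2·v_{4} + v_{6} + v_{9} ; sig = (2;(1,1,1,2))
  • {5,8}:  v_{5} + v_{8} = v_{2} + v_{6} + 2·v_{9} + v_{11} ; sig = (2;(1,1,1,2))
  • {7,11}:  v_{7} + v_{11} = v_{2} + v_{3} + 2·v_{4} + v_{9} ; sig = (2;(1,1,1,2))
  • {3,5}:  v_{3} + v_{5} = v_{9} + 2·v_{11} ; sig = (2;(1,2))
  • {1,5}:  v_{1} + v_{5} = v_{2} + 2·v_{4} + 2·v_{6} + 2·v_{9} ; sig = (2;(1,2,2,2))
  • {7,10}:  v_{7} + v_{10} = 2·v_{2} + v_{3} + 3·v_{4} + 2·v_{9} ; sig = (2;(1,2,2,3))
  • {6,9,10}:  v_{6} + v_{9} + v_{10} = v_{5} ; sig = (3;(1))
  • {3,6,10}:  v_{3} + v_{6} + v_{10} = 2·v_{11} ; sig = (3;(2))
  • {1,2,3,9}:  v_{1} + v_{2} + v_{3} + v_{9} = 0 ; sig = (4;())
  • {2,4,9,11}:  v_{2} + v_{4} + v_{9} + v_{11} = v_{10} ; sig = (4;(1))
  • {2,4,5,11}:  v_{2} + v_{4} + v_{5} + v_{11} = v_{6} + 2·v_{10} ; sig = (4;(1,2))
  • {2,3,4,6,9}:  v_{2} + v_{3} + v_{4} + v_{6} + v_{9} = v_{11} ; sig = (5;(1))

Hence PRS(X_Σ) =
{ (2;()),  (2;(1)),  (2;(1,1)),  (2;(1,1,1)) ×2,  (2;(1,1,1,1)),  (2;(1,1,1,2)) ×3,  (2;(1,2)),  (2;(1,2,2,2)),  (2;(1,2,2,3)),  (3;(1)),  (3;(2)),  (4;()),  (4;(1)),  (4;(1,2)),  (5;(1)) }


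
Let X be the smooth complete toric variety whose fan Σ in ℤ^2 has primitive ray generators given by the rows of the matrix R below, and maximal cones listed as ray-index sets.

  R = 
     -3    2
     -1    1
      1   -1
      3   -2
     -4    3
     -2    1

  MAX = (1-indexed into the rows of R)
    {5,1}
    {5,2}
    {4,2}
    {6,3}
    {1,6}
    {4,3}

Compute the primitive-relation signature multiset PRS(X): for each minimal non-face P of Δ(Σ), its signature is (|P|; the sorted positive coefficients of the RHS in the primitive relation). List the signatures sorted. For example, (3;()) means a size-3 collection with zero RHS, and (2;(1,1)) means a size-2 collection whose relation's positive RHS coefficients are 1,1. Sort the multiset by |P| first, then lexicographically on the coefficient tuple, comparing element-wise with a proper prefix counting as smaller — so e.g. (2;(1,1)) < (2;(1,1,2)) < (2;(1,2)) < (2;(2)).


9 collections generate NE(X_Σ); each relation:

  • {1,4}:  v_{1} + v_{4} = 0  so sig = (2;())
  • {2,3}:  v_{2} + v_{3} = 0  so sig = (2;())
  • {1,2}:  v_{1} + v_{2} = v_{5}  so sig = (2;(1))
  • {1,3}:  v_{1} + v_{3} = v_{6}  so sig = (2;(1))
  • {2,6}:  v_{2} + v_{6} = v_{1}  so sig = (2;(1))
  • {3,5}:  v_{3} + v_{5} = v_{1}  so sig = (2;(1))
  • {4,5}:  v_{4} + v_{5} = v_{2}  so sig = (2;(1))
  • {4,6}:  v_{4} + v_{6} = v_{3}  so sig = (2;(1))
  • {5,6}:  v_{5} + v_{6} = 2·v_{1}  so sig = (2;(2))

Signatures (|P|; sorted positive RHS coefficients), sorted:
    (2;())
    (2;())
    (2;(1))
    (2;(1))
    (2;(1))
    (2;(1))
    (2;(1))
    (2;(1))
    (2;(2))


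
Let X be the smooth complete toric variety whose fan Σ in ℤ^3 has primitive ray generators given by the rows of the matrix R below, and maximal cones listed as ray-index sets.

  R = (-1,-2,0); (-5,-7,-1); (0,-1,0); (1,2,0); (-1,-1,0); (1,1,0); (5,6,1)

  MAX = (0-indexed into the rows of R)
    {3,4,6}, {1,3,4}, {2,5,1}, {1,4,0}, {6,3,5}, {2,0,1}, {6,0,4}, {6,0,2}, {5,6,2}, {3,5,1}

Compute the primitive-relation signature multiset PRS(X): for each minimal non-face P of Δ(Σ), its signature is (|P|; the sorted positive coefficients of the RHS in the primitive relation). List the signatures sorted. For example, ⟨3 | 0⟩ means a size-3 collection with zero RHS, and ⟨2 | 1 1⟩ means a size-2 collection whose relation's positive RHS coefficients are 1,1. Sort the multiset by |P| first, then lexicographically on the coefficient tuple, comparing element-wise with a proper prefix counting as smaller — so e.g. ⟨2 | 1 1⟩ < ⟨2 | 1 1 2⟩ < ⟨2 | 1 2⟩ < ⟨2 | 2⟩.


The 6 primitive collections of Σ (r=7, n=3):

  P = {0,3}:  v_{0} + v_{3} = 0  ⇒ sig = ⟨2 | 0⟩
  P = {4,5}:  v_{4} + v_{5} = 0  ⇒ sig = ⟨2 | 0⟩
  P = {0,5}:  v_{0} + v_{5} = v_{2}  ⇒ sig = ⟨2 | 1⟩
  P = {1,6}:  v_{1} + v_{6} = v_{2}  ⇒ sig = ⟨2 | 1⟩
  P = {2,3}:  v_{2} + v_{3} = v_{5}  ⇒ sig = ⟨2 | 1⟩
  P = {2,4}:  v_{2} + v_{4} = v_{0}  ⇒ sig = ⟨2 | 1⟩

Hence PRS(X_Σ) =
    ⟨2 | 0⟩
    ⟨2 | 0⟩
    ⟨2 | 1⟩
    ⟨2 | 1⟩
    ⟨2 | 1⟩
    ⟨2 | 1⟩


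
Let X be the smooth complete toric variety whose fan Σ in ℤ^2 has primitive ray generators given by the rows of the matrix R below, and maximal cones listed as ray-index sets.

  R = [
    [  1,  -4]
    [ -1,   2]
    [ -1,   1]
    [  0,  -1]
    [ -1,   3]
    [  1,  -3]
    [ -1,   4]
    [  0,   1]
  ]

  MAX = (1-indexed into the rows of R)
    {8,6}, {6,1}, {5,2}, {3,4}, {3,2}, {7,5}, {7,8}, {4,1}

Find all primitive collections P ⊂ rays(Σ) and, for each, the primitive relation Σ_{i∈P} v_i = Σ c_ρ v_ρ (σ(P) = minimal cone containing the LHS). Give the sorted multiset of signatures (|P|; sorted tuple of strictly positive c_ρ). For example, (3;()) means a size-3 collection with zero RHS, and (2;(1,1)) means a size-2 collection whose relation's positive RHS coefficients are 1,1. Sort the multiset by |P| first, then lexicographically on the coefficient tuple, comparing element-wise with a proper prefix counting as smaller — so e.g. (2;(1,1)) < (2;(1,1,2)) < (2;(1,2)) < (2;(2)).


Σ has 20 primitive collections:

  • {1,7}:  v_{1} + v_{7} = 0  so sig = (2;())
  • {4,8}:  v_{4} + v_{8} = 0  so sig = (2;())
  • {5,6}:  v_{5} + v_{6} = 0  so sig = (2;())
  • {1,5}:  v_{1} + v_{5} = v_{4}  so sig = (2;(1))
  • {1,8}:  v_{1} + v_{8} = v_{6}  so sig = (2;(1))
  • {2,4}:  v_{2} + v_{4} = v_{3}  so sig = (2;(1))
  • {2,6}:  v_{2} + v_{6} = v_{4}  so sig = (2;(1))
  • {2,8}:  v_{2} + v_{8} = v_{5}  so sig = (2;(1))
  • {3,8}:  v_{3} + v_{8} = v_{2}  so sig = (2;(1))
  • {4,5}:  v_{4} + v_{5} = v_{2}  so sig = (2;(1))
  • {4,6}:  v_{4} + v_{6} = v_{1}  so sig = (2;(1))
  • {4,7}:  v_{4} + v_{7} = v_{5}  so sig = (2;(1))
  • {5,8}:  v_{5} + v_{8} = v_{7}  so sig = (2;(1))
  • {6,7}:  v_{6} + v_{7} = v_{8}  so sig = (2;(1))
  • {3,7}:  v_{3} + v_{7} = v_{2} + v_{5}  so sig = (2;(1,1))
  • {1,2}:  v_{1} + v_{2} = 2·v_{4}  so sig = (2;(2))
  • {2,7}:  v_{2} + v_{7} = 2·v_{5}  so sig = (2;(2))
  • {3,5}:  v_{3} + v_{5} = 2·v_{2}  so sig = (2;(2))
  • {3,6}:  v_{3} + v_{6} = 2·v_{4}  so sig = (2;(2))
  • {1,3}:  v_{1} + v_{3} = 3·v_{4}  so sig = (2;(3))

Sorted signature multiset PRS(X):
    |P|=2: 20 collections, coeffs (), (), (), (1), (1), (1), (1), (1), (1), (1), (1), (1), (1), (1), (1,1), (2), (2), (2), (2), (3)


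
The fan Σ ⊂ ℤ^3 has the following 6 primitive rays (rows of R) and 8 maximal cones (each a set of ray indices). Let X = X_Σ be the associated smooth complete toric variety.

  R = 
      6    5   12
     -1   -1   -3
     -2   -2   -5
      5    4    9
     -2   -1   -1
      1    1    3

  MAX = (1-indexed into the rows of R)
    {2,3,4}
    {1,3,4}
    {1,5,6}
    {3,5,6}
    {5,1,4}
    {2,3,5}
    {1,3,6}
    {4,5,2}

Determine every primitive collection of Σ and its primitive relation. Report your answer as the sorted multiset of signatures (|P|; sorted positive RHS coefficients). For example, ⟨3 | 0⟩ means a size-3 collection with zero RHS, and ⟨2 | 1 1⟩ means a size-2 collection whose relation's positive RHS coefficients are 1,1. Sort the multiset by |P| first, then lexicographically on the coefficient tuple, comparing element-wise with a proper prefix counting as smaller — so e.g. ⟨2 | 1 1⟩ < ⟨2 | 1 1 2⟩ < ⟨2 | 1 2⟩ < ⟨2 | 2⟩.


Primitive collections (5):

  P={2,6}:  v_{2} + v_{6} = 0 ; sig = ⟨2 | 0⟩
  P={1,2}:  v_{1} + v_{2} = v_{4} ; sig = ⟨2 | 1⟩
  P={4,6}:  v_{4} + v_{6} = v_{1} ; sig = ⟨2 | 1⟩
  P={3,4,5}:  v_{3} + v_{4} + v_{5} = v_{6} ; sig = ⟨3 | 1⟩
  P={1,3,5}:  v_{1} + v_{3} + v_{5} = 2·v_{6} ; sig = ⟨3 | 2⟩

Sorted signature multiset PRS(X):
    |P|=2: 3 collections, coeffs (), (1), (1)
    |P|=3: 2 collections, coeffs (1), (2)


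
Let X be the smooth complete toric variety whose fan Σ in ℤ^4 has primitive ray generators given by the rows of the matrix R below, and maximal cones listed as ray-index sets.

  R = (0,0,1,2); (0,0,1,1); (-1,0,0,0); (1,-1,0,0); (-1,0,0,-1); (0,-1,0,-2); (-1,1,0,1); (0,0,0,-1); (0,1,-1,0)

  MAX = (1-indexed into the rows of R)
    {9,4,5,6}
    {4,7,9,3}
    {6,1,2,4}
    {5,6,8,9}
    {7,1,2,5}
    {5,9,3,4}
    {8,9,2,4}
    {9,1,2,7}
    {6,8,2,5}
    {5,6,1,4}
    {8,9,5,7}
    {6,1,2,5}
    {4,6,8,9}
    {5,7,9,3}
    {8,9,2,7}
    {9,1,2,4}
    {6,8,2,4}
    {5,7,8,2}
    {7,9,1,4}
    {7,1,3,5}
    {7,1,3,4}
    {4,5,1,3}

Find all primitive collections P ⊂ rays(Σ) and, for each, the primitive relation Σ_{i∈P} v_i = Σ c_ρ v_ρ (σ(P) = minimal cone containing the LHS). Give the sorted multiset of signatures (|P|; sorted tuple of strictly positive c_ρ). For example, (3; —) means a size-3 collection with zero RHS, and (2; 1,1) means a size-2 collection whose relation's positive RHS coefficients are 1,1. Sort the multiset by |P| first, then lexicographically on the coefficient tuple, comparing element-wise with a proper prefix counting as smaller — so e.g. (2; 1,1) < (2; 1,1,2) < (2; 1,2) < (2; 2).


15 minimal non-faces of Δ(Σ) (on 9 rays):

  P = {1,8}:  v_{1} + v_{8} = v_{2}  →  sig = (2; 1)
  P = {3,8}:  v_{3} + v_{8} = v_{5}  →  sig = (2; 1)
  P = {6,7}:  v_{6} + v_{7} = v_{5}  →  sig = (2; 1)
  P = {2,3}:  v_{2} + v_{3} = v_{1} + v_{5}  →  sig = (2; 1,1)
  P = {3,6}:  v_{3} + v_{6} = v_{4} + 2·v_{5}  →  sig = (2; 1,2)
  P = {1,6,9}:  v_{1} + v_{6} + v_{9} = 0  →  sig = (3; —)
  P = {4,7,8}:  v_{4} + v_{7} + v_{8} = 0  →  sig = (3; —)
  P = {1,5,9}:  v_{1} + v_{5} + v_{9} = v_{7}  →  sig = (3; 1)
  P = {2,4,7}:  v_{2} + v_{4} + v_{7} = v_{1}  →  sig = (3; 1)
  P = {2,6,9}:  v_{2} + v_{6} + v_{9} = v_{8}  →  sig = (3; 1)
  P = {4,5,7}:  v_{4} + v_{5} + v_{7} = v_{3}  →  sig = (3; 1)
  P = {4,5,8}:  v_{4} + v_{5} + v_{8} = v_{6}  →  sig = (3; 1)
  P = {2,4,5}:  v_{2} + v_{4} + v_{5} = v_{1} + v_{6}  →  sig = (3; 1,1)
  P = {2,5,9}:  v_{2} + v_{5} + v_{9} = v_{7} + v_{8}  →  sig = (3; 1,1)
  P = {1,3,9}:  v_{1} + v_{3} + v_{9} = v_{4} + 2·v_{7}  →  sig = (3; 1,2)

so the primitive-relation signature multiset is
    (2; 1)
    (2; 1)
    (2; 1)
    (2; 1,1)
    (2; 1,2)
    (3; —)
    (3; —)
    (3; 1)
    (3; 1)
    (3; 1)
    (3; 1)
    (3; 1)
    (3; 1,1)
    (3; 1,1)
    (3; 1,2)


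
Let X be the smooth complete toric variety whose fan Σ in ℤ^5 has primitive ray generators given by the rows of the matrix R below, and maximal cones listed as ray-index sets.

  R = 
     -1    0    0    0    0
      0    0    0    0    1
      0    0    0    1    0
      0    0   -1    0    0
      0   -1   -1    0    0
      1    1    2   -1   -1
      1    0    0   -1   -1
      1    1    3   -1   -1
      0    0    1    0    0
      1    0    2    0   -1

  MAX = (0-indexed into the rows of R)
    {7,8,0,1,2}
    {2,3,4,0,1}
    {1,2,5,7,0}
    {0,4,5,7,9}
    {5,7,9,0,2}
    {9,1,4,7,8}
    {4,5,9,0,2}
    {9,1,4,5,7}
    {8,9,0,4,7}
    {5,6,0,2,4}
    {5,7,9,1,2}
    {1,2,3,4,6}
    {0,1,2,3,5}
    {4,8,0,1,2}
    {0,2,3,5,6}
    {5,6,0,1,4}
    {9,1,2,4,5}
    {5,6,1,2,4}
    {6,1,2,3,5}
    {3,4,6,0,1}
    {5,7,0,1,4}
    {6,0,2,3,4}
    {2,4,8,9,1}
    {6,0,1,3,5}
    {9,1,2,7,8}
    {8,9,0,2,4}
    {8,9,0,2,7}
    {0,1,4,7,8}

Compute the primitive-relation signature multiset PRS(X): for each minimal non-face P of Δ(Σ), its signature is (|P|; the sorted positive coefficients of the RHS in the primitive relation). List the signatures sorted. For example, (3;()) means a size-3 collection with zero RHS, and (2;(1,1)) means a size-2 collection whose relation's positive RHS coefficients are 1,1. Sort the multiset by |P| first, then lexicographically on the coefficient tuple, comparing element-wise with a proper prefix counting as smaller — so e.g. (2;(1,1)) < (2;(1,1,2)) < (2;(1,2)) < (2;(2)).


Δ(Σ) — 10 vertices, 12 min non-faces:

  {3,8}:  v_{3} + v_{8} = 0  →  sig = (2;())
  {3,7}:  v_{3} + v_{7} = v_{5}  →  sig = (2;(1))
  {5,8}:  v_{5} + v_{8} = v_{7}  →  sig = (2;(1))
  {6,8}:  v_{6} + v_{8} = v_{4} + v_{5}  →  sig = (2;(1,1))
  {3,9}:  v_{3} + v_{9} = v_{2} + v_{4} + v_{5}  →  sig = (2;(1,1,1))
  {6,7}:  v_{6} + v_{7} = v_{4} + 2·v_{5}  →  sig = (2;(1,2))
  {6,9}:  v_{6} + v_{9} = v_{2} + 2·v_{4} + 2·v_{5}  →  sig = (2;(1,2,2))
  {2,4,7}:  v_{2} + v_{4} + v_{7} = v_{9}  →  sig = (3;(1))
  {3,4,5}:  v_{3} + v_{4} + v_{5} = v_{6}  →  sig = (3;(1))
  {0,1,9}:  v_{0} + v_{1} + v_{9} = 2·v_{8}  →  sig = (3;(2))
  {0,1,2,6}:  v_{0} + v_{1} + v_{2} + v_{6} = 0  →  sig = (4;())
  {0,1,2,4,5}:  v_{0} + v_{1} + v_{2} + v_{4} + v_{5} = v_{8}  →  sig = (5;(1))

Hence PRS(X_Σ) =
    (2;())
    (2;(1))
    (2;(1))
    (2;(1,1))
    (2;(1,1,1))
    (2;(1,2))
    (2;(1,2,2))
    (3;(1))
    (3;(1))
    (3;(2))
    (4;())
    (5;(1))


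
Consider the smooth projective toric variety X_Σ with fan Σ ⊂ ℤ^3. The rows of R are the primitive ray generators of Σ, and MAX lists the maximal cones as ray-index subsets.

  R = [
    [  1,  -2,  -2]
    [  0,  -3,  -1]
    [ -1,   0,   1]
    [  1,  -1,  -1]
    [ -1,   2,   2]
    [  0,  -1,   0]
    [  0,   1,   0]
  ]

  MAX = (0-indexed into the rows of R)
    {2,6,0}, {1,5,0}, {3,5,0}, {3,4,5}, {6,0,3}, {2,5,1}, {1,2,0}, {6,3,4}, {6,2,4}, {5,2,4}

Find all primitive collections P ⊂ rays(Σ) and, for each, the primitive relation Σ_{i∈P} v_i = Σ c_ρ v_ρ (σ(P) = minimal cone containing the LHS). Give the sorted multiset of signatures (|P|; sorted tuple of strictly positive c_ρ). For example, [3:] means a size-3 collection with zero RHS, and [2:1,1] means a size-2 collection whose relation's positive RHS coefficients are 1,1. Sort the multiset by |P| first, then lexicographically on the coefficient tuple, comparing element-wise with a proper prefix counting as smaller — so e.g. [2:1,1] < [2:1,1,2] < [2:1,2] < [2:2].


7 minimal non-faces of Δ(Σ) (on 7 rays):

  P = {0,4}:  v_{0} + v_{4} = 0  so sig = [2:]
  P = {5,6}:  v_{5} + v_{6} = 0  so sig = [2:]
  P = {2,3}:  v_{2} + v_{3} = v_{5}  so sig = [2:1]
  P = {1,4}:  v_{1} + v_{4} = v_{2} + v_{5}  so sig = [2:1,1]
  P = {1,6}:  v_{1} + v_{6} = v_{0} + v_{2}  so sig = [2:1,1]
  P = {1,3}:  v_{1} + v_{3} = v_{0} + 2·v_{5}  so sig = [2:1,2]
  P = {0,2,5}:  v_{0} + v_{2} + v_{5} = v_{1}  so sig = [3:1]

Signatures (|P|; sorted positive RHS coefficients), sorted:
{ [2:] ×2,  [2:1],  [2:1,1] ×2,  [2:1,2],  [3:1] }


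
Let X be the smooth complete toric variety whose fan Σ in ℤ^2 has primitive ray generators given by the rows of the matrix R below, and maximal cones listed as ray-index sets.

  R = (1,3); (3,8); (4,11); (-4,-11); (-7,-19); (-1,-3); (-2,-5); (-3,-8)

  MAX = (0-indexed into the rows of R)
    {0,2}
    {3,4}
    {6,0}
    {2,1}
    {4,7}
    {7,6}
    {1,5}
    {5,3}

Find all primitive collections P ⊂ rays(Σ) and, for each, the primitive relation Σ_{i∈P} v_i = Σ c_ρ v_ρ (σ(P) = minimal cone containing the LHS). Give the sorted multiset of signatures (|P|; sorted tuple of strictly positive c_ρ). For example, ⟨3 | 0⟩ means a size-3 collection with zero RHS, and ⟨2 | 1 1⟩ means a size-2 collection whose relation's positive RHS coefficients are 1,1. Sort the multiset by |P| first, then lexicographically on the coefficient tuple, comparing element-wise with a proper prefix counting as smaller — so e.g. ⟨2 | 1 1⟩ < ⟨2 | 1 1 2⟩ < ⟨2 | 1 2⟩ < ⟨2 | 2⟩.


20 minimal non-faces of Δ(Σ) (on 8 rays):

  P = {0,5}:  v_{0} + v_{5} = 0  ⇒ sig = ⟨2 | 0⟩
  P = {1,7}:  v_{1} + v_{7} = 0  ⇒ sig = ⟨2 | 0⟩
  P = {2,3}:  v_{2} + v_{3} = 0  ⇒ sig = ⟨2 | 0⟩
  P = {0,1}:  v_{0} + v_{1} = v_{2}  ⇒ sig = ⟨2 | 1⟩
  P = {0,3}:  v_{0} + v_{3} = v_{7}  ⇒ sig = ⟨2 | 1⟩
  P = {0,7}:  v_{0} + v_{7} = v_{6}  ⇒ sig = ⟨2 | 1⟩
  P = {1,3}:  v_{1} + v_{3} = v_{5}  ⇒ sig = ⟨2 | 1⟩
  P = {1,4}:  v_{1} + v_{4} = v_{3}  ⇒ sig = ⟨2 | 1⟩
  P = {1,6}:  v_{1} + v_{6} = v_{0}  ⇒ sig = ⟨2 | 1⟩
  P = {2,4}:  v_{2} + v_{4} = v_{7}  ⇒ sig = ⟨2 | 1⟩
  P = {2,5}:  v_{2} + v_{5} = v_{1}  ⇒ sig = ⟨2 | 1⟩
  P = {2,7}:  v_{2} + v_{7} = v_{0}  ⇒ sig = ⟨2 | 1⟩
  P = {3,7}:  v_{3} + v_{7} = v_{4}  ⇒ sig = ⟨2 | 1⟩
  P = {5,6}:  v_{5} + v_{6} = v_{7}  ⇒ sig = ⟨2 | 1⟩
  P = {5,7}:  v_{5} + v_{7} = v_{3}  ⇒ sig = ⟨2 | 1⟩
  P = {0,4}:  v_{0} + v_{4} = 2·v_{7}  ⇒ sig = ⟨2 | 2⟩
  P = {2,6}:  v_{2} + v_{6} = 2·v_{0}  ⇒ sig = ⟨2 | 2⟩
  P = {3,6}:  v_{3} + v_{6} = 2·v_{7}  ⇒ sig = ⟨2 | 2⟩
  P = {4,5}:  v_{4} + v_{5} = 2·v_{3}  ⇒ sig = ⟨2 | 2⟩
  P = {4,6}:  v_{4} + v_{6} = 3·v_{7}  ⇒ sig = ⟨2 | 3⟩

Hence PRS(X_Σ) =
{ ⟨2 | 0⟩ ×3,  ⟨2 | 1⟩ ×12,  ⟨2 | 2⟩ ×4,  ⟨2 | 3⟩ }


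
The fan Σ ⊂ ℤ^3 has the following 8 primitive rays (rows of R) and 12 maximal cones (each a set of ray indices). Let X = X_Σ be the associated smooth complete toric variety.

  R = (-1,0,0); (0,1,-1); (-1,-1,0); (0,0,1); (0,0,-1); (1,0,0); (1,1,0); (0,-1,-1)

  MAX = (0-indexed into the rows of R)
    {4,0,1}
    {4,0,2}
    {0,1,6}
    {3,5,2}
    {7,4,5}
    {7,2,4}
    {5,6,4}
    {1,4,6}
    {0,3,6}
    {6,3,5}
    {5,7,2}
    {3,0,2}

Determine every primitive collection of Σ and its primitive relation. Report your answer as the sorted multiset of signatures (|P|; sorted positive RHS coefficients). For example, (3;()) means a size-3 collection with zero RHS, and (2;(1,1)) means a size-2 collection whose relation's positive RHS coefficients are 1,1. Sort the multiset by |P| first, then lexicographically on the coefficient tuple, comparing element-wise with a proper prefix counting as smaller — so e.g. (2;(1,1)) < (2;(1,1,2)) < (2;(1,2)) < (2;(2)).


12 minimal non-faces of Δ(Σ) (on 8 rays):

  P = {0,5}:  v_{0} + v_{5} = 0  →  sig = (2;())
  P = {2,6}:  v_{2} + v_{6} = 0  →  sig = (2;())
  P = {3,4}:  v_{3} + v_{4} = 0  →  sig = (2;())
  P = {0,7}:  v_{0} + v_{7} = v_{2} + v_{4}  →  sig = (2;(1,1))
  P = {1,2}:  v_{1} + v_{2} = v_{0} + v_{4}  →  sig = (2;(1,1))
  P = {1,3}:  v_{1} + v_{3} = v_{0} + v_{6}  →  sig = (2;(1,1))
  P = {1,5}:  v_{1} + v_{5} = v_{4} + v_{6}  →  sig = (2;(1,1))
  P = {3,7}:  v_{3} + v_{7} = v_{2} + v_{5}  →  sig = (2;(1,1))
  P = {6,7}:  v_{6} + v_{7} = v_{4} + v_{5}  →  sig = (2;(1,1))
  P = {1,7}:  v_{1} + v_{7} = 2·v_{4}  →  sig = (2;(2))
  P = {0,4,6}:  v_{0} + v_{4} + v_{6} = v_{1}  →  sig = (3;(1))
  P = {2,4,5}:  v_{2} + v_{4} + v_{5} = v_{7}  →  sig = (3;(1))

Hence PRS(X_Σ) =
{ (2;()) ×3,  (2;(1,1)) ×6,  (2;(2)),  (3;(1)) ×2 }


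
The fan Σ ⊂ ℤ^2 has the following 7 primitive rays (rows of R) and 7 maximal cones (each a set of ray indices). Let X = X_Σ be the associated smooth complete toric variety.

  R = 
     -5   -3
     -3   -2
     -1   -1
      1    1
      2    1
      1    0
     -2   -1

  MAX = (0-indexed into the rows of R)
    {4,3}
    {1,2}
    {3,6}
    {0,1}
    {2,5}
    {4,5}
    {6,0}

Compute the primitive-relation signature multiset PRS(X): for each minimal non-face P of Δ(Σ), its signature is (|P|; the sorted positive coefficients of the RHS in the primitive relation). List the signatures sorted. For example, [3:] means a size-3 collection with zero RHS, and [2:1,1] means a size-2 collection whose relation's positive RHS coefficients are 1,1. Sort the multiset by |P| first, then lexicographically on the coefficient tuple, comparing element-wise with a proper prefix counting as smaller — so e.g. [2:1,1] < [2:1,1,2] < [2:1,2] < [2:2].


The 14 primitive collections of Σ (r=7, n=2):

  P = {2,3}:  v_{2} + v_{3} = 0  ⟹  sig = [2:]
  P = {4,6}:  v_{4} + v_{6} = 0  ⟹  sig = [2:]
  P = {0,4}:  v_{0} + v_{4} = v_{1}  ⟹  sig = [2:1]
  P = {1,3}:  v_{1} + v_{3} = v_{6}  ⟹  sig = [2:1]
  P = {1,4}:  v_{1} + v_{4} = v_{2}  ⟹  sig = [2:1]
  P = {1,6}:  v_{1} + v_{6} = v_{0}  ⟹  sig = [2:1]
  P = {2,4}:  v_{2} + v_{4} = v_{5}  ⟹  sig = [2:1]
  P = {2,6}:  v_{2} + v_{6} = v_{1}  ⟹  sig = [2:1]
  P = {3,5}:  v_{3} + v_{5} = v_{4}  ⟹  sig = [2:1]
  P = {5,6}:  v_{5} + v_{6} = v_{2}  ⟹  sig = [2:1]
  P = {0,5}:  v_{0} + v_{5} = v_{1} + v_{2}  ⟹  sig = [2:1,1]
  P = {0,2}:  v_{0} + v_{2} = 2·v_{1}  ⟹  sig = [2:2]
  P = {0,3}:  v_{0} + v_{3} = 2·v_{6}  ⟹  sig = [2:2]
  P = {1,5}:  v_{1} + v_{5} = 2·v_{2}  ⟹  sig = [2:2]

Hence PRS(X_Σ) =
    |P|=2: 14 collections, coeffs (), (), (1), (1), (1), (1), (1), (1), (1), (1), (1,1), (2), (2), (2)


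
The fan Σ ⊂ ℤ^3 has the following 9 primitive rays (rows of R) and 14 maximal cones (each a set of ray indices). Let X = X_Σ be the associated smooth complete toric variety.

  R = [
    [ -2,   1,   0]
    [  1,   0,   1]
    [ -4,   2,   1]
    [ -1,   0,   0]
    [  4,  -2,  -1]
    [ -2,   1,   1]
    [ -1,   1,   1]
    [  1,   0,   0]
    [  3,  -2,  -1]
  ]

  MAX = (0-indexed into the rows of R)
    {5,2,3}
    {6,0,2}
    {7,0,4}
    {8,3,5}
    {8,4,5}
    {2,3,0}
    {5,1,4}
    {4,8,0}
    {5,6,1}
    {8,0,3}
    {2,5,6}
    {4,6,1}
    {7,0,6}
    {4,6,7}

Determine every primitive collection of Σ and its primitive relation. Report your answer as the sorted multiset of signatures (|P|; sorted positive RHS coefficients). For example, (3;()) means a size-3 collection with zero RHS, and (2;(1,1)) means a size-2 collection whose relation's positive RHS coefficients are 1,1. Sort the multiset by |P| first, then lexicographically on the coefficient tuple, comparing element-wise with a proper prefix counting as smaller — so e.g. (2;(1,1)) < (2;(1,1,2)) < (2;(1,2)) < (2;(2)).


Δ(Σ) — 9 vertices, 17 min non-faces:

  P={2,4}:  v_{2} + v_{4} = 0  →  sig = (2;())
  P={3,7}:  v_{3} + v_{7} = 0  →  sig = (2;())
  P={0,1}:  v_{0} + v_{1} = v_{6}  →  sig = (2;(1))
  P={0,5}:  v_{0} + v_{5} = v_{2}  →  sig = (2;(1))
  P={2,8}:  v_{2} + v_{8} = v_{3}  →  sig = (2;(1))
  P={3,4}:  v_{3} + v_{4} = v_{8}  →  sig = (2;(1))
  P={3,6}:  v_{3} + v_{6} = v_{5}  →  sig = (2;(1))
  P={5,7}:  v_{5} + v_{7} = v_{6}  →  sig = (2;(1))
  P={7,8}:  v_{7} + v_{8} = v_{4}  →  sig = (2;(1))
  P={1,2}:  v_{1} + v_{2} = v_{5} + v_{6}  →  sig = (2;(1,1))
  P={2,7}:  v_{2} + v_{7} = v_{0} + v_{6}  →  sig = (2;(1,1))
  P={6,8}:  v_{6} + v_{8} = v_{4} + v_{5}  →  sig = (2;(1,1))
  P={1,3}:  v_{1} + v_{3} = v_{4} + 2·v_{5}  →  sig = (2;(1,2))
  P={1,7}:  v_{1} + v_{7} = v_{4} + 2·v_{6}  →  sig = (2;(1,2))
  P={1,8}:  v_{1} + v_{8} = 2·v_{4} + 2·v_{5}  →  sig = (2;(2,2))
  P={0,4,6}:  v_{0} + v_{4} + v_{6} = v_{7}  →  sig = (3;(1))
  P={4,5,6}:  v_{4} + v_{5} + v_{6} = v_{1}  →  sig = (3;(1))

so the primitive-relation signature multiset is
{ (2;()) ×2,  (2;(1)) ×7,  (2;(1,1)) ×3,  (2;(1,2)) ×2,  (2;(2,2)),  (3;(1)) ×2 }
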